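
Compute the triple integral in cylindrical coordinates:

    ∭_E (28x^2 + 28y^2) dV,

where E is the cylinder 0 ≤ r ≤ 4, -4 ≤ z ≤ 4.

In cylindrical coordinates, x = r cos(θ), y = r sin(θ), z = z, and dV = r dr dθ dz.

The integrand becomes 28r^2, so

    ∭_E (28x^2 + 28y^2) dV = ∫_{0}^{2π} ∫_{0}^{4} ∫_{-4}^{4} (28r^2) · r dz dr dθ.

Inner (z): 224r^3.
Middle (r from 0 to 4): 14336.
Outer (θ): 28672π.

Therefore the triple integral equals 28672π.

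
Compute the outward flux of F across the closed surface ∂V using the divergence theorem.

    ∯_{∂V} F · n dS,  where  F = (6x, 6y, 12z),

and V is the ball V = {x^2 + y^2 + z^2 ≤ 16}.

By the divergence theorem,

    ∯_{∂V} F · n dS = ∭_V (∇ · F) dV.

Compute the divergence:
    ∇ · F = ∂F_x/∂x + ∂F_y/∂y + ∂F_z/∂z = 6 + 6 + 12 = 24.

In spherical coordinates, x = ρ sin(φ) cos(θ), y = ρ sin(φ) sin(θ), z = ρ cos(φ), dV = ρ^2 sin(φ) dρ dφ dθ, with 0 ≤ ρ ≤ 4, 0 ≤ φ ≤ π, 0 ≤ θ ≤ 2π.

The integrand, after substitution and multiplying by the volume element, becomes (24) · ρ^2 sin(φ), so

    ∭_V (∇·F) dV = ∫_0^{2π} ∫_0^{π} ∫_0^{4} (24) · ρ^2 sin(φ) dρ dφ dθ.

Inner (ρ from 0 to 4): 512sin(φ).
Middle (φ from 0 to π): 1024.
Outer (θ from 0 to 2π): 2048π.

Therefore ∯_{∂V} F · n dS = 2048π.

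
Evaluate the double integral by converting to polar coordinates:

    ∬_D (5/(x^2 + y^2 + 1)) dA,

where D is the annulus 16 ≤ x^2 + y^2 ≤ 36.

The region D is 4 ≤ r ≤ 6, 0 ≤ θ ≤ 2π in polar coordinates, where x = r cos(θ), y = r sin(θ), and dA = r dr dθ.

Under the substitution, the integrand becomes 5/(r^2 + 1), so

    ∬_D (5/(x^2 + y^2 + 1)) dA = ∫_{0}^{2π} ∫_{4}^{6} (5/(r^2 + 1)) · r dr dθ.

Inner integral (in r): ∫_{4}^{6} (5/(r^2 + 1)) · r dr = log(1369sqrt(629)/4913).

Outer integral (in θ): ∫_{0}^{2π} (log(1369sqrt(629)/4913)) dθ = log((1369sqrt(629)/4913)^(2π)).

Therefore ∬_D (5/(x^2 + y^2 + 1)) dA = log((1369sqrt(629)/4913)^(2π)).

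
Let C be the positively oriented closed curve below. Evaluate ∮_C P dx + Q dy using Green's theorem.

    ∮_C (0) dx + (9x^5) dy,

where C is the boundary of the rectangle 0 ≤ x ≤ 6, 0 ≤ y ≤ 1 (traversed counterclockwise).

Green's theorem converts the closed line integral into a double integral over the enclosed region D:

    ∮_C P dx + Q dy = ∬_D (∂Q/∂x - ∂P/∂y) dA.

Here P = 0, Q = 9x^5, so

    ∂Q/∂x = 45x^4,    ∂P/∂y = 0,
    ∂Q/∂x - ∂P/∂y = 45x^4.

D is the region 0 ≤ x ≤ 6, 0 ≤ y ≤ 1. Evaluating the double integral:

    ∬_D (45x^4) dA = ∫_0^{6} ∫_0^{1} (45x^4) dy dx.

Inner (y from 0 to 1): 45x^4.
Outer (x from 0 to 6): 69984.

Therefore ∮_C P dx + Q dy = 69984.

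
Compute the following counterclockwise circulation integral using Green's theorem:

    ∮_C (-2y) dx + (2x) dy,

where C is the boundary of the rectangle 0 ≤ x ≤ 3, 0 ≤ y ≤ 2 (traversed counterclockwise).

Green's theorem converts the closed line integral into a double integral over the enclosed region D:

    ∮_C P dx + Q dy = ∬_D (∂Q/∂x - ∂P/∂y) dA.

Here P = -2y, Q = 2x, so

    ∂Q/∂x = 2,    ∂P/∂y = -2,
    ∂Q/∂x - ∂P/∂y = 4.

D is the region 0 ≤ x ≤ 3, 0 ≤ y ≤ 2. Evaluating the double integral:

    ∬_D (4) dA = ∫_0^{3} ∫_0^{2} (4) dy dx.

Inner (y from 0 to 2): 8.
Outer (x from 0 to 3): 24.

Therefore ∮_C P dx + Q dy = 24.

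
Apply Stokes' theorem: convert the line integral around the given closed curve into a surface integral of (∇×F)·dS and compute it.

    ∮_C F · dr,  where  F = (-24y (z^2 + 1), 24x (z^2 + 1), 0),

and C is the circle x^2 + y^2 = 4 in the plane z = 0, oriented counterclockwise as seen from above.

Let S be the flat disk x^2 + y^2 ≤ 4 in the plane z = 0, with upward unit normal n̂ = ẑ. By Stokes' theorem,

    ∮_C F · dr = ∬_S (∇ × F) · n̂ dS = ∬_D (curl F)_z dA,

where D is the disk x^2 + y^2 ≤ 4.

Compute the curl of F = (-24y (z^2 + 1), 24x (z^2 + 1), 0):
    (∇ × F)_x = ∂F_z/∂y - ∂F_y/∂z = -48x z,
    (∇ × F)_y = ∂F_x/∂z - ∂F_z/∂x = -48y z,
    (∇ × F)_z = ∂F_y/∂x - ∂F_x/∂y = 48z^2 + 48.

On z = 0, (curl F)_z = 48.

Convert to polar (x = r cos θ, y = r sin θ, dA = r dr dθ); the integrand becomes 48, so

    ∬_D (curl F)_z dA = ∫_0^{2π} ∫_0^{2} (48) · r dr dθ.

Inner (r from 0 to 2): 96.
Outer (θ from 0 to 2π): 192π.

Therefore ∮_C F · dr = 192π.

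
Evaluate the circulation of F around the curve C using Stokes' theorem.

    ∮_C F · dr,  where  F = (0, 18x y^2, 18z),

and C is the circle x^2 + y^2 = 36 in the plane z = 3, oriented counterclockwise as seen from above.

Let S be the flat disk x^2 + y^2 ≤ 36 in the plane z = 3, with upward unit normal n̂ = ẑ. By Stokes' theorem,

    ∮_C F · dr = ∬_S (∇ × F) · n̂ dS = ∬_D (curl F)_z dA,

where D is the disk x^2 + y^2 ≤ 36.

Compute the curl of F = (0, 18x y^2, 18z):
    (∇ × F)_x = ∂F_z/∂y - ∂F_y/∂z = 0,
    (∇ × F)_y = ∂F_x/∂z - ∂F_z/∂x = 0,
    (∇ × F)_z = ∂F_y/∂x - ∂F_x/∂y = 18y^2.

On z = 3, (curl F)_z = 18y^2.

Convert to polar (x = r cos θ, y = r sin θ, dA = r dr dθ); the integrand becomes 18r^2sin(θ)^2, so

    ∬_D (curl F)_z dA = ∫_0^{2π} ∫_0^{6} (18r^2sin(θ)^2) · r dr dθ.

Inner (r from 0 to 6): 5832sin(θ)^2.
Outer (θ from 0 to 2π): 5832π.

Therefore ∮_C F · dr = 5832π.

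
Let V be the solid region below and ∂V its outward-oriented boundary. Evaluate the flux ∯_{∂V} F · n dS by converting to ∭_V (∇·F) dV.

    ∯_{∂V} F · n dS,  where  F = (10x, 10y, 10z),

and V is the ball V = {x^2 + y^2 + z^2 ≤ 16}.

By the divergence theorem,

    ∯_{∂V} F · n dS = ∭_V (∇ · F) dV.

Compute the divergence:
    ∇ · F = ∂F_x/∂x + ∂F_y/∂y + ∂F_z/∂z = 10 + 10 + 10 = 30.

In spherical coordinates, x = ρ sin(φ) cos(θ), y = ρ sin(φ) sin(θ), z = ρ cos(φ), dV = ρ^2 sin(φ) dρ dφ dθ, with 0 ≤ ρ ≤ 4, 0 ≤ φ ≤ π, 0 ≤ θ ≤ 2π.

The integrand, after substitution and multiplying by the volume element, becomes (30) · ρ^2 sin(φ), so

    ∭_V (∇·F) dV = ∫_0^{2π} ∫_0^{π} ∫_0^{4} (30) · ρ^2 sin(φ) dρ dφ dθ.

Inner (ρ from 0 to 4): 640sin(φ).
Middle (φ from 0 to π): 1280.
Outer (θ from 0 to 2π): 2560π.

Therefore ∯_{∂V} F · n dS = 2560π.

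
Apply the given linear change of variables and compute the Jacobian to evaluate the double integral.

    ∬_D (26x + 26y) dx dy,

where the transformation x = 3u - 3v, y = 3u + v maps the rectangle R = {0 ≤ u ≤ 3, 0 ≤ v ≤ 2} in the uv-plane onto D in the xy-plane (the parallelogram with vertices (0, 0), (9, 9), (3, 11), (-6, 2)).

Compute the Jacobian determinant of (x, y) with respect to (u, v):

    ∂(x,y)/∂(u,v) = | 3  -3 | = (3)(1) - (-3)(3) = 12.
                   | 3  1 |

Its absolute value is |J| = 12 (the area scaling factor).

Substituting x = 3u - 3v, y = 3u + v into the integrand,

    26x + 26y → 156u - 52v,

so the integral becomes

    ∬_R (156u - 52v) · |J| du dv = ∫_0^3 ∫_0^2 (1872u - 624v) dv du.

Inner (v): 3744u - 1248.
Outer (u): 13104.

Therefore ∬_D (26x + 26y) dx dy = 13104.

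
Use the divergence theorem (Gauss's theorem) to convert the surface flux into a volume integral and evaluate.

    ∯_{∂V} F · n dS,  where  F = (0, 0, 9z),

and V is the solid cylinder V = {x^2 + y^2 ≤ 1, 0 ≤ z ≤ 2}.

By the divergence theorem,

    ∯_{∂V} F · n dS = ∭_V (∇ · F) dV.

Compute the divergence:
    ∇ · F = ∂F_x/∂x + ∂F_y/∂y + ∂F_z/∂z = 0 + 0 + 9 = 9.

In cylindrical coordinates, x = r cos(θ), y = r sin(θ), z = z, dV = r dr dθ dz, with 0 ≤ r ≤ 1, 0 ≤ θ ≤ 2π, 0 ≤ z ≤ 2.

The integrand, after substitution and multiplying by the volume element, becomes (9) · r, so

    ∭_V (∇·F) dV = ∫_0^{2π} ∫_0^{1} ∫_0^{2} (9) · r dz dr dθ.

Inner (z from 0 to 2): 18r.
Middle (r from 0 to 1): 9.
Outer (θ from 0 to 2π): 18π.

Therefore ∯_{∂V} F · n dS = 18π.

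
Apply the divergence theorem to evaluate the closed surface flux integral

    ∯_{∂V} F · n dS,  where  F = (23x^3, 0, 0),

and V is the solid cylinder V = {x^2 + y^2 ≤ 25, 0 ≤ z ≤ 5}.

By the divergence theorem,

    ∯_{∂V} F · n dS = ∭_V (∇ · F) dV.

Compute the divergence:
    ∇ · F = ∂F_x/∂x + ∂F_y/∂y + ∂F_z/∂z = 69x^2 + 0 + 0 = 69x^2.

In cylindrical coordinates, x = r cos(θ), y = r sin(θ), z = z, dV = r dr dθ dz, with 0 ≤ r ≤ 5, 0 ≤ θ ≤ 2π, 0 ≤ z ≤ 5.

The integrand, after substitution and multiplying by the volume element, becomes (69r^2cos(θ)^2) · r, so

    ∭_V (∇·F) dV = ∫_0^{2π} ∫_0^{5} ∫_0^{5} (69r^2cos(θ)^2) · r dz dr dθ.

Inner (z from 0 to 5): 345r^3cos(θ)^2.
Middle (r from 0 to 5): 215625cos(θ)^2/4.
Outer (θ from 0 to 2π): 215625π/4.

Therefore ∯_{∂V} F · n dS = 215625π/4.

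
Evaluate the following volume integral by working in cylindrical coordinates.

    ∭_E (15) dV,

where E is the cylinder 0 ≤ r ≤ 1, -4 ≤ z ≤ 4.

In cylindrical coordinates, x = r cos(θ), y = r sin(θ), z = z, and dV = r dr dθ dz.

The integrand becomes 15, so

    ∭_E (15) dV = ∫_{0}^{2π} ∫_{0}^{1} ∫_{-4}^{4} (15) · r dz dr dθ.

Inner (z): 120r.
Middle (r from 0 to 1): 60.
Outer (θ): 120π.

Therefore the triple integral equals 120π.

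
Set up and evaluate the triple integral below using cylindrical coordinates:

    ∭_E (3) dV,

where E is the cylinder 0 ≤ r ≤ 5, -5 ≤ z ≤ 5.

In cylindrical coordinates, x = r cos(θ), y = r sin(θ), z = z, and dV = r dr dθ dz.

The integrand becomes 3, so

    ∭_E (3) dV = ∫_{0}^{2π} ∫_{0}^{5} ∫_{-5}^{5} (3) · r dz dr dθ.

Inner (z): 30r.
Middle (r from 0 to 5): 375.
Outer (θ): 750π.

Therefore the triple integral equals 750π.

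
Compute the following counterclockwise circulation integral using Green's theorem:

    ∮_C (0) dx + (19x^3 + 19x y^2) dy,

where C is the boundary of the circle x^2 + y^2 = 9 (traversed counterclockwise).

Green's theorem converts the closed line integral into a double integral over the enclosed region D:

    ∮_C P dx + Q dy = ∬_D (∂Q/∂x - ∂P/∂y) dA.

Here P = 0, Q = 19x^3 + 19x y^2, so

    ∂Q/∂x = 57x^2 + 19y^2,    ∂P/∂y = 0,
    ∂Q/∂x - ∂P/∂y = 57x^2 + 19y^2.

D is the region x^2 + y^2 ≤ 9. Evaluating the double integral:

In polar coordinates (x = r cos θ, y = r sin θ, dA = r dr dθ) the integrand becomes 19r^2(cos(2θ) + 2), so

    ∬_D (57x^2 + 19y^2) dA = ∫_0^{2π} ∫_0^{3} (19r^2(cos(2θ) + 2)) · r dr dθ.

Inner (r from 0 to 3): 1539cos(2θ)/4 + 1539/2.
Outer (θ from 0 to 2π): 1539π.

Therefore ∮_C P dx + Q dy = 1539π.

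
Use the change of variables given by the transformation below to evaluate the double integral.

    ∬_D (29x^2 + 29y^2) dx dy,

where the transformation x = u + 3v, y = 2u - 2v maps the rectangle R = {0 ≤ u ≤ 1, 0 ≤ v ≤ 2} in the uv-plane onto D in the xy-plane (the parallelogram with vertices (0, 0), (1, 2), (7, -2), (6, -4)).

Compute the Jacobian determinant of (x, y) with respect to (u, v):

    ∂(x,y)/∂(u,v) = | 1  3 | = (1)(-2) - (3)(2) = -8.
                   | 2  -2 |

Its absolute value is |J| = 8 (the area scaling factor).

Substituting x = u + 3v, y = 2u - 2v into the integrand,

    29x^2 + 29y^2 → 145u^2 - 58u v + 377v^2,

so the integral becomes

    ∬_R (145u^2 - 58u v + 377v^2) · |J| du dv = ∫_0^1 ∫_0^2 (1160u^2 - 464u v + 3016v^2) dv du.

Inner (v): 2320u^2 - 928u + 24128/3.
Outer (u): 8352.

Therefore ∬_D (29x^2 + 29y^2) dx dy = 8352.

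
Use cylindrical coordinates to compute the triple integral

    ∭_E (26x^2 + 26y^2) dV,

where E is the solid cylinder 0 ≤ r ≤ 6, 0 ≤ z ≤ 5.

In cylindrical coordinates, x = r cos(θ), y = r sin(θ), z = z, and dV = r dr dθ dz.

The integrand becomes 26r^2, so

    ∭_E (26x^2 + 26y^2) dV = ∫_{0}^{2π} ∫_{0}^{6} ∫_{0}^{5} (26r^2) · r dz dr dθ.

Inner (z): 130r^3.
Middle (r from 0 to 6): 42120.
Outer (θ): 84240π.

Therefore the triple integral equals 84240π.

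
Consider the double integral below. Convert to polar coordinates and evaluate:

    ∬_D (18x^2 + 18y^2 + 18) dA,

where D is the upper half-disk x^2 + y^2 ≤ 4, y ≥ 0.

The region D is 0 ≤ r ≤ 2, 0 ≤ θ ≤ π in polar coordinates, where x = r cos(θ), y = r sin(θ), and dA = r dr dθ.

Under the substitution, the integrand becomes 18r^2 + 18, so

    ∬_D (18x^2 + 18y^2 + 18) dA = ∫_{0}^{π} ∫_{0}^{2} (18r^2 + 18) · r dr dθ.

Inner integral (in r): ∫_{0}^{2} (18r^2 + 18) · r dr = 108.

Outer integral (in θ): ∫_{0}^{π} (108) dθ = 108π.

Therefore ∬_D (18x^2 + 18y^2 + 18) dA = 108π.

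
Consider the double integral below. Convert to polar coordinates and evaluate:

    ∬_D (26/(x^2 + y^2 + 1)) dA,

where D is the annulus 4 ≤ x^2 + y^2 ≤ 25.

The region D is 2 ≤ r ≤ 5, 0 ≤ θ ≤ 2π in polar coordinates, where x = r cos(θ), y = r sin(θ), and dA = r dr dθ.

Under the substitution, the integrand becomes 26/(r^2 + 1), so

    ∬_D (26/(x^2 + y^2 + 1)) dA = ∫_{0}^{2π} ∫_{2}^{5} (26/(r^2 + 1)) · r dr dθ.

Inner integral (in r): ∫_{2}^{5} (26/(r^2 + 1)) · r dr = log(2481152873203736576/1220703125).

Outer integral (in θ): ∫_{0}^{2π} (log(2481152873203736576/1220703125)) dθ = log((2481152873203736576/1220703125)^(2π)).

Therefore ∬_D (26/(x^2 + y^2 + 1)) dA = log((2481152873203736576/1220703125)^(2π)).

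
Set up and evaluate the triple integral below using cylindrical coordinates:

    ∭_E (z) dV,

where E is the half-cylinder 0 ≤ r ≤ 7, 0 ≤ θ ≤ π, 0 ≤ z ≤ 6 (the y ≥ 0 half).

In cylindrical coordinates, x = r cos(θ), y = r sin(θ), z = z, and dV = r dr dθ dz.

The integrand becomes z, so

    ∭_E (z) dV = ∫_{0}^{π} ∫_{0}^{7} ∫_{0}^{6} (z) · r dz dr dθ.

Inner (z): 18r.
Middle (r from 0 to 7): 441.
Outer (θ): 441π.

Therefore the triple integral equals 441π.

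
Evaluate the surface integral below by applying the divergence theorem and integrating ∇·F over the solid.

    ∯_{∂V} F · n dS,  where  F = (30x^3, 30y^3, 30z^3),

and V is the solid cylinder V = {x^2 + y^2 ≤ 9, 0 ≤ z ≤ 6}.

By the divergence theorem,

    ∯_{∂V} F · n dS = ∭_V (∇ · F) dV.

Compute the divergence:
    ∇ · F = ∂F_x/∂x + ∂F_y/∂y + ∂F_z/∂z = 90x^2 + 90y^2 + 90z^2.

In cylindrical coordinates, x = r cos(θ), y = r sin(θ), z = z, dV = r dr dθ dz, with 0 ≤ r ≤ 3, 0 ≤ θ ≤ 2π, 0 ≤ z ≤ 6.

The integrand, after substitution and multiplying by the volume element, becomes (90r^2 + 90z^2) · r, so

    ∭_V (∇·F) dV = ∫_0^{2π} ∫_0^{3} ∫_0^{6} (90r^2 + 90z^2) · r dz dr dθ.

Inner (z from 0 to 6): 540r (r^2 + 12).
Middle (r from 0 to 3): 40095.
Outer (θ from 0 to 2π): 80190π.

Therefore ∯_{∂V} F · n dS = 80190π.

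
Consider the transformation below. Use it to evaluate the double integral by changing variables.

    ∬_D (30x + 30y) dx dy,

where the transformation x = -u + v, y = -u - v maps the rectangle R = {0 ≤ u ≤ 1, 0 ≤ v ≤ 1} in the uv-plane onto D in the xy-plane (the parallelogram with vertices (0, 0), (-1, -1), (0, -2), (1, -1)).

Compute the Jacobian determinant of (x, y) with respect to (u, v):

    ∂(x,y)/∂(u,v) = | -1  1 | = (-1)(-1) - (1)(-1) = 2.
                   | -1  -1 |

Its absolute value is |J| = 2 (the area scaling factor).

Substituting x = -u + v, y = -u - v into the integrand,

    30x + 30y → -60u,

so the integral becomes

    ∬_R (-60u) · |J| du dv = ∫_0^1 ∫_0^1 (-120u) dv du.

Inner (v): -120u.
Outer (u): -60.

Therefore ∬_D (30x + 30y) dx dy = -60.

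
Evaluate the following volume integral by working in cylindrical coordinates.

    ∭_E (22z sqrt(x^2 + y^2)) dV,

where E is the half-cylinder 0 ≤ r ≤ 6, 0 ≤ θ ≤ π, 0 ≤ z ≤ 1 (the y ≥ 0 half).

In cylindrical coordinates, x = r cos(θ), y = r sin(θ), z = z, and dV = r dr dθ dz.

The integrand becomes 22r z, so

    ∭_E (22z sqrt(x^2 + y^2)) dV = ∫_{0}^{π} ∫_{0}^{6} ∫_{0}^{1} (22r z) · r dz dr dθ.

Inner (z): 11r^2.
Middle (r from 0 to 6): 792.
Outer (θ): 792π.

Therefore the triple integral equals 792π.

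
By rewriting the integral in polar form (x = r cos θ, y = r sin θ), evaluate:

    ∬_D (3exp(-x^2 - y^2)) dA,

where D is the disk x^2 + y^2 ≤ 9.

The region D is 0 ≤ r ≤ 3, 0 ≤ θ ≤ 2π in polar coordinates, where x = r cos(θ), y = r sin(θ), and dA = r dr dθ.

Under the substitution, the integrand becomes 3exp(-r^2), so

    ∬_D (3exp(-x^2 - y^2)) dA = ∫_{0}^{2π} ∫_{0}^{3} (3exp(-r^2)) · r dr dθ.

Inner integral (in r): ∫_{0}^{3} (3exp(-r^2)) · r dr = 3/2 - 3exp(-9)/2.

Outer integral (in θ): ∫_{0}^{2π} (3/2 - 3exp(-9)/2) dθ = -3π exp(-9) + 3π.

Therefore ∬_D (3exp(-x^2 - y^2)) dA = -3π exp(-9) + 3π.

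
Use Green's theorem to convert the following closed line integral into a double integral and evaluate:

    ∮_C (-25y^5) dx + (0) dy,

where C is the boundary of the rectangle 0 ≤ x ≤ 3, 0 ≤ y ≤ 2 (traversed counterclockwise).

Green's theorem converts the closed line integral into a double integral over the enclosed region D:

    ∮_C P dx + Q dy = ∬_D (∂Q/∂x - ∂P/∂y) dA.

Here P = -25y^5, Q = 0, so

    ∂Q/∂x = 0,    ∂P/∂y = -125y^4,
    ∂Q/∂x - ∂P/∂y = 125y^4.

D is the region 0 ≤ x ≤ 3, 0 ≤ y ≤ 2. Evaluating the double integral:

    ∬_D (125y^4) dA = ∫_0^{3} ∫_0^{2} (125y^4) dy dx.

Inner (y from 0 to 2): 800.
Outer (x from 0 to 3): 2400.

Therefore ∮_C P dx + Q dy = 2400.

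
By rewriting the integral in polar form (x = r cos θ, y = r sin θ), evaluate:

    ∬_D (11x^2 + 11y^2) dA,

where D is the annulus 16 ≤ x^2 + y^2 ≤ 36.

The region D is 4 ≤ r ≤ 6, 0 ≤ θ ≤ 2π in polar coordinates, where x = r cos(θ), y = r sin(θ), and dA = r dr dθ.

Under the substitution, the integrand becomes 11r^2, so

    ∬_D (11x^2 + 11y^2) dA = ∫_{0}^{2π} ∫_{4}^{6} (11r^2) · r dr dθ.

Inner integral (in r): ∫_{4}^{6} (11r^2) · r dr = 2860.

Outer integral (in θ): ∫_{0}^{2π} (2860) dθ = 5720π.

Therefore ∬_D (11x^2 + 11y^2) dA = 5720π.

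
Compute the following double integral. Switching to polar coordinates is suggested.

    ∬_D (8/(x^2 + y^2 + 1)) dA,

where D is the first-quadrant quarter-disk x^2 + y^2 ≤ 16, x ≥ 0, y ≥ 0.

The region D is 0 ≤ r ≤ 4, 0 ≤ θ ≤ π/2 in polar coordinates, where x = r cos(θ), y = r sin(θ), and dA = r dr dθ.

Under the substitution, the integrand becomes 8/(r^2 + 1), so

    ∬_D (8/(x^2 + y^2 + 1)) dA = ∫_{0}^{π/2} ∫_{0}^{4} (8/(r^2 + 1)) · r dr dθ.

Inner integral (in r): ∫_{0}^{4} (8/(r^2 + 1)) · r dr = log(83521).

Outer integral (in θ): ∫_{0}^{π/2} (log(83521)) dθ = 2π log(17).

Therefore ∬_D (8/(x^2 + y^2 + 1)) dA = 2π log(17).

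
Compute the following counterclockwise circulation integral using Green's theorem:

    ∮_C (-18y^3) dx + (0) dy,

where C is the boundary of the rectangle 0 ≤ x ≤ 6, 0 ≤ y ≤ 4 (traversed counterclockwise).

Green's theorem converts the closed line integral into a double integral over the enclosed region D:

    ∮_C P dx + Q dy = ∬_D (∂Q/∂x - ∂P/∂y) dA.

Here P = -18y^3, Q = 0, so

    ∂Q/∂x = 0,    ∂P/∂y = -54y^2,
    ∂Q/∂x - ∂P/∂y = 54y^2.

D is the region 0 ≤ x ≤ 6, 0 ≤ y ≤ 4. Evaluating the double integral:

    ∬_D (54y^2) dA = ∫_0^{6} ∫_0^{4} (54y^2) dy dx.

Inner (y from 0 to 4): 1152.
Outer (x from 0 to 6): 6912.

Therefore ∮_C P dx + Q dy = 6912.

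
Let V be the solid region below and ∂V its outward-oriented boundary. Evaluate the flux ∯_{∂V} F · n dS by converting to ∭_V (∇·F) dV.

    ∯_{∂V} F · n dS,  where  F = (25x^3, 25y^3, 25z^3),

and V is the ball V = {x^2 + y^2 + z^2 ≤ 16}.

By the divergence theorem,

    ∯_{∂V} F · n dS = ∭_V (∇ · F) dV.

Compute the divergence:
    ∇ · F = ∂F_x/∂x + ∂F_y/∂y + ∂F_z/∂z = 75x^2 + 75y^2 + 75z^2.

In spherical coordinates, x = ρ sin(φ) cos(θ), y = ρ sin(φ) sin(θ), z = ρ cos(φ), dV = ρ^2 sin(φ) dρ dφ dθ, with 0 ≤ ρ ≤ 4, 0 ≤ φ ≤ π, 0 ≤ θ ≤ 2π.

The integrand, after substitution and multiplying by the volume element, becomes (75ρ^2) · ρ^2 sin(φ), so

    ∭_V (∇·F) dV = ∫_0^{2π} ∫_0^{π} ∫_0^{4} (75ρ^2) · ρ^2 sin(φ) dρ dφ dθ.

Inner (ρ from 0 to 4): 15360sin(φ).
Middle (φ from 0 to π): 30720.
Outer (θ from 0 to 2π): 61440π.

Therefore ∯_{∂V} F · n dS = 61440π.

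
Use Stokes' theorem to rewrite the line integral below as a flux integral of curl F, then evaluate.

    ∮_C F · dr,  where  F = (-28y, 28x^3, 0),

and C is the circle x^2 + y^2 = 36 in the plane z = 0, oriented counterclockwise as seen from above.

Let S be the flat disk x^2 + y^2 ≤ 36 in the plane z = 0, with upward unit normal n̂ = ẑ. By Stokes' theorem,

    ∮_C F · dr = ∬_S (∇ × F) · n̂ dS = ∬_D (curl F)_z dA,

where D is the disk x^2 + y^2 ≤ 36.

Compute the curl of F = (-28y, 28x^3, 0):
    (∇ × F)_x = ∂F_z/∂y - ∂F_y/∂z = 0,
    (∇ × F)_y = ∂F_x/∂z - ∂F_z/∂x = 0,
    (∇ × F)_z = ∂F_y/∂x - ∂F_x/∂y = 84x^2 + 28.

On z = 0, (curl F)_z = 84x^2 + 28.

Convert to polar (x = r cos θ, y = r sin θ, dA = r dr dθ); the integrand becomes 84r^2cos(θ)^2 + 28, so

    ∬_D (curl F)_z dA = ∫_0^{2π} ∫_0^{6} (84r^2cos(θ)^2 + 28) · r dr dθ.

Inner (r from 0 to 6): 27216cos(θ)^2 + 504.
Outer (θ from 0 to 2π): 28224π.

Therefore ∮_C F · dr = 28224π.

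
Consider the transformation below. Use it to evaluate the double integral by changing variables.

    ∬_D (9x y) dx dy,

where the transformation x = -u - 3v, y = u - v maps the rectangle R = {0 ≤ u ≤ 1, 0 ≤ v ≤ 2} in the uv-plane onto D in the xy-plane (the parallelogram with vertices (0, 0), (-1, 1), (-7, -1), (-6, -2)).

Compute the Jacobian determinant of (x, y) with respect to (u, v):

    ∂(x,y)/∂(u,v) = | -1  -3 | = (-1)(-1) - (-3)(1) = 4.
                   | 1  -1 |

Its absolute value is |J| = 4 (the area scaling factor).

Substituting x = -u - 3v, y = u - v into the integrand,

    9x y → -9u^2 - 18u v + 27v^2,

so the integral becomes

    ∬_R (-9u^2 - 18u v + 27v^2) · |J| du dv = ∫_0^1 ∫_0^2 (-36u^2 - 72u v + 108v^2) dv du.

Inner (v): -72u^2 - 144u + 288.
Outer (u): 192.

Therefore ∬_D (9x y) dx dy = 192.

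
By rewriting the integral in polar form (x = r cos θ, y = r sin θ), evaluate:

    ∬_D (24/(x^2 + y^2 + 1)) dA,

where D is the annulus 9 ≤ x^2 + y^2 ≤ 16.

The region D is 3 ≤ r ≤ 4, 0 ≤ θ ≤ 2π in polar coordinates, where x = r cos(θ), y = r sin(θ), and dA = r dr dθ.

Under the substitution, the integrand becomes 24/(r^2 + 1), so

    ∬_D (24/(x^2 + y^2 + 1)) dA = ∫_{0}^{2π} ∫_{3}^{4} (24/(r^2 + 1)) · r dr dθ.

Inner integral (in r): ∫_{3}^{4} (24/(r^2 + 1)) · r dr = log(582622237229761/1000000000000).

Outer integral (in θ): ∫_{0}^{2π} (log(582622237229761/1000000000000)) dθ = log((582622237229761/1000000000000)^(2π)).

Therefore ∬_D (24/(x^2 + y^2 + 1)) dA = log((582622237229761/1000000000000)^(2π)).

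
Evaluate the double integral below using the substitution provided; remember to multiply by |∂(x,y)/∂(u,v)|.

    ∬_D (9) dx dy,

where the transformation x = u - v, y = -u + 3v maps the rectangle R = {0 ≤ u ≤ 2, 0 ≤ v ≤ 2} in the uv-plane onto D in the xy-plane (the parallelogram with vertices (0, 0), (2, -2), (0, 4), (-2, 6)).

Compute the Jacobian determinant of (x, y) with respect to (u, v):

    ∂(x,y)/∂(u,v) = | 1  -1 | = (1)(3) - (-1)(-1) = 2.
                   | -1  3 |

Its absolute value is |J| = 2 (the area scaling factor).

Substituting x = u - v, y = -u + 3v into the integrand,

    9 → 9,

so the integral becomes

    ∬_R (9) · |J| du dv = ∫_0^2 ∫_0^2 (18) dv du.

Inner (v): 36.
Outer (u): 72.

Therefore ∬_D (9) dx dy = 72.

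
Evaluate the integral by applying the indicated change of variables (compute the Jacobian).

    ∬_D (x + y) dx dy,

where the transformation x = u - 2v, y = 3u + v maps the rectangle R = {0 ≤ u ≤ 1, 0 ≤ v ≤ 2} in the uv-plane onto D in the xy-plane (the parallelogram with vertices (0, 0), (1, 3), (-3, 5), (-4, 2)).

Compute the Jacobian determinant of (x, y) with respect to (u, v):

    ∂(x,y)/∂(u,v) = | 1  -2 | = (1)(1) - (-2)(3) = 7.
                   | 3  1 |

Its absolute value is |J| = 7 (the area scaling factor).

Substituting x = u - 2v, y = 3u + v into the integrand,

    x + y → 4u - v,

so the integral becomes

    ∬_R (4u - v) · |J| du dv = ∫_0^1 ∫_0^2 (28u - 7v) dv du.

Inner (v): 56u - 14.
Outer (u): 14.

Therefore ∬_D (x + y) dx dy = 14.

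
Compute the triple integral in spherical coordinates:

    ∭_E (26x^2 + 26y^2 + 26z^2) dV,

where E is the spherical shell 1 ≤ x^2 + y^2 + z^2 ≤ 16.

In spherical coordinates, x = ρ sin(φ) cos(θ), y = ρ sin(φ) sin(θ), z = ρ cos(φ), and dV = ρ^2 sin(φ) dρ dφ dθ.

The integrand becomes 26ρ^2, so

    ∭_E (26x^2 + 26y^2 + 26z^2) dV = ∫_{0}^{2π} ∫_{0}^{π} ∫_{1}^{4} (26ρ^2) · ρ^2 sin(φ) dρ dφ dθ.

Inner (ρ): 26598sin(φ)/5.
Middle (φ): 53196/5.
Outer (θ): 106392π/5.

Therefore the triple integral equals 106392π/5.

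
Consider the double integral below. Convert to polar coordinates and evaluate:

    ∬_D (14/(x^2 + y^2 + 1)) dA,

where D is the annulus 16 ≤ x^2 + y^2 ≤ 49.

The region D is 4 ≤ r ≤ 7, 0 ≤ θ ≤ 2π in polar coordinates, where x = r cos(θ), y = r sin(θ), and dA = r dr dθ.

Under the substitution, the integrand becomes 14/(r^2 + 1), so

    ∬_D (14/(x^2 + y^2 + 1)) dA = ∫_{0}^{2π} ∫_{4}^{7} (14/(r^2 + 1)) · r dr dθ.

Inner integral (in r): ∫_{4}^{7} (14/(r^2 + 1)) · r dr = log(781250000000/410338673).

Outer integral (in θ): ∫_{0}^{2π} (log(781250000000/410338673)) dθ = log((781250000000/410338673)^(2π)).

Therefore ∬_D (14/(x^2 + y^2 + 1)) dA = log((781250000000/410338673)^(2π)).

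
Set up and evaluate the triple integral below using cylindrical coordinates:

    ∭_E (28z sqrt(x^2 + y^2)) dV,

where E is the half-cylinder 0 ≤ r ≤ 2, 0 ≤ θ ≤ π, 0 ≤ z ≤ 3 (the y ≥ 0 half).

In cylindrical coordinates, x = r cos(θ), y = r sin(θ), z = z, and dV = r dr dθ dz.

The integrand becomes 28r z, so

    ∭_E (28z sqrt(x^2 + y^2)) dV = ∫_{0}^{π} ∫_{0}^{2} ∫_{0}^{3} (28r z) · r dz dr dθ.

Inner (z): 126r^2.
Middle (r from 0 to 2): 336.
Outer (θ): 336π.

Therefore the triple integral equals 336π.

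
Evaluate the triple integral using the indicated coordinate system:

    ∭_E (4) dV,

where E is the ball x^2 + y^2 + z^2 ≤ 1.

In spherical coordinates, x = ρ sin(φ) cos(θ), y = ρ sin(φ) sin(θ), z = ρ cos(φ), and dV = ρ^2 sin(φ) dρ dφ dθ.

The integrand becomes 4, so

    ∭_E (4) dV = ∫_{0}^{2π} ∫_{0}^{π} ∫_{0}^{1} (4) · ρ^2 sin(φ) dρ dφ dθ.

Inner (ρ): 4sin(φ)/3.
Middle (φ): 8/3.
Outer (θ): 16π/3.

Therefore the triple integral equals 16π/3.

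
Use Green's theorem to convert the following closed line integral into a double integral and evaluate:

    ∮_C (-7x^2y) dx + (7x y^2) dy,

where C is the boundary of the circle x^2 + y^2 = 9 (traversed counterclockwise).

Green's theorem converts the closed line integral into a double integral over the enclosed region D:

    ∮_C P dx + Q dy = ∬_D (∂Q/∂x - ∂P/∂y) dA.

Here P = -7x^2y, Q = 7x y^2, so

    ∂Q/∂x = 7y^2,    ∂P/∂y = -7x^2,
    ∂Q/∂x - ∂P/∂y = 7x^2 + 7y^2.

D is the region x^2 + y^2 ≤ 9. Evaluating the double integral:

In polar coordinates (x = r cos θ, y = r sin θ, dA = r dr dθ) the integrand becomes 7r^2, so

    ∬_D (7x^2 + 7y^2) dA = ∫_0^{2π} ∫_0^{3} (7r^2) · r dr dθ.

Inner (r from 0 to 3): 567/4.
Outer (θ from 0 to 2π): 567π/2.

Therefore ∮_C P dx + Q dy = 567π/2.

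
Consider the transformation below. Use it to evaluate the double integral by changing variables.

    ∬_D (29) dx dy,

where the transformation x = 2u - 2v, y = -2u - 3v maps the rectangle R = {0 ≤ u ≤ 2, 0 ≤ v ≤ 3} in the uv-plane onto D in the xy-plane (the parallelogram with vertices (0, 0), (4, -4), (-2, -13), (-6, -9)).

Compute the Jacobian determinant of (x, y) with respect to (u, v):

    ∂(x,y)/∂(u,v) = | 2  -2 | = (2)(-3) - (-2)(-2) = -10.
                   | -2  -3 |

Its absolute value is |J| = 10 (the area scaling factor).

Substituting x = 2u - 2v, y = -2u - 3v into the integrand,

    29 → 29,

so the integral becomes

    ∬_R (29) · |J| du dv = ∫_0^2 ∫_0^3 (290) dv du.

Inner (v): 870.
Outer (u): 1740.

Therefore ∬_D (29) dx dy = 1740.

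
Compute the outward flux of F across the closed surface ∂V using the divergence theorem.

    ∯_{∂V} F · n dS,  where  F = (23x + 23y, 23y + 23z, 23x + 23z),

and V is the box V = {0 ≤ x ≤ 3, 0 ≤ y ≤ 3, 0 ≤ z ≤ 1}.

By the divergence theorem,

    ∯_{∂V} F · n dS = ∭_V (∇ · F) dV.

Compute the divergence:
    ∇ · F = ∂F_x/∂x + ∂F_y/∂y + ∂F_z/∂z = 23 + 23 + 23 = 69.

V is a rectangular box, so dV = dx dy dz with 0 ≤ x ≤ 3, 0 ≤ y ≤ 3, 0 ≤ z ≤ 1.

Integrate (69) over V as an iterated integral:

    ∭_V (∇·F) dV = ∫_0^{3} ∫_0^{3} ∫_0^{1} (69) dz dy dx.

Inner (z from 0 to 1): 69.
Middle (y from 0 to 3): 207.
Outer (x from 0 to 3): 621.

Therefore ∯_{∂V} F · n dS = 621.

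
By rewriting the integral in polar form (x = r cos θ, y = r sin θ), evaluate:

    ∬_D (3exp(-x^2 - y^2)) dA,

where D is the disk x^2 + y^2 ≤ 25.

The region D is 0 ≤ r ≤ 5, 0 ≤ θ ≤ 2π in polar coordinates, where x = r cos(θ), y = r sin(θ), and dA = r dr dθ.

Under the substitution, the integrand becomes 3exp(-r^2), so

    ∬_D (3exp(-x^2 - y^2)) dA = ∫_{0}^{2π} ∫_{0}^{5} (3exp(-r^2)) · r dr dθ.

Inner integral (in r): ∫_{0}^{5} (3exp(-r^2)) · r dr = 3/2 - 3exp(-25)/2.

Outer integral (in θ): ∫_{0}^{2π} (3/2 - 3exp(-25)/2) dθ = -3π exp(-25) + 3π.

Therefore ∬_D (3exp(-x^2 - y^2)) dA = -3π exp(-25) + 3π.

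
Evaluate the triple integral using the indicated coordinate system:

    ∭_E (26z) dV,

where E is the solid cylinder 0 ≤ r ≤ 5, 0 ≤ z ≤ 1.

In cylindrical coordinates, x = r cos(θ), y = r sin(θ), z = z, and dV = r dr dθ dz.

The integrand becomes 26z, so

    ∭_E (26z) dV = ∫_{0}^{2π} ∫_{0}^{5} ∫_{0}^{1} (26z) · r dz dr dθ.

Inner (z): 13r.
Middle (r from 0 to 5): 325/2.
Outer (θ): 325π.

Therefore the triple integral equals 325π.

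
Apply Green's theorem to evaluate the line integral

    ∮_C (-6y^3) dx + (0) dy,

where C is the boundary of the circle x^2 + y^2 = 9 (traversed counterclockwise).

Green's theorem converts the closed line integral into a double integral over the enclosed region D:

    ∮_C P dx + Q dy = ∬_D (∂Q/∂x - ∂P/∂y) dA.

Here P = -6y^3, Q = 0, so

    ∂Q/∂x = 0,    ∂P/∂y = -18y^2,
    ∂Q/∂x - ∂P/∂y = 18y^2.

D is the region x^2 + y^2 ≤ 9. Evaluating the double integral:

In polar coordinates (x = r cos θ, y = r sin θ, dA = r dr dθ) the integrand becomes 18r^2sin(θ)^2, so

    ∬_D (18y^2) dA = ∫_0^{2π} ∫_0^{3} (18r^2sin(θ)^2) · r dr dθ.

Inner (r from 0 to 3): 729sin(θ)^2/2.
Outer (θ from 0 to 2π): 729π/2.

Therefore ∮_C P dx + Q dy = 729π/2.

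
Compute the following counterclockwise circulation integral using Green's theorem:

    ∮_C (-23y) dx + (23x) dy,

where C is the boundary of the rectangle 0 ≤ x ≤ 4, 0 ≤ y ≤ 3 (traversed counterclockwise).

Green's theorem converts the closed line integral into a double integral over the enclosed region D:

    ∮_C P dx + Q dy = ∬_D (∂Q/∂x - ∂P/∂y) dA.

Here P = -23y, Q = 23x, so

    ∂Q/∂x = 23,    ∂P/∂y = -23,
    ∂Q/∂x - ∂P/∂y = 46.

D is the region 0 ≤ x ≤ 4, 0 ≤ y ≤ 3. Evaluating the double integral:

    ∬_D (46) dA = ∫_0^{4} ∫_0^{3} (46) dy dx.

Inner (y from 0 to 3): 138.
Outer (x from 0 to 4): 552.

Therefore ∮_C P dx + Q dy = 552.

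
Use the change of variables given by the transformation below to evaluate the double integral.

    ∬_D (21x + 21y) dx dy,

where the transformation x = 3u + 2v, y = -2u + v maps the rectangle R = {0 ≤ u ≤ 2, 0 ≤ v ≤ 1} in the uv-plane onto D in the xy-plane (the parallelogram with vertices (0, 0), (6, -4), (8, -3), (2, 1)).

Compute the Jacobian determinant of (x, y) with respect to (u, v):

    ∂(x,y)/∂(u,v) = | 3  2 | = (3)(1) - (2)(-2) = 7.
                   | -2  1 |

Its absolute value is |J| = 7 (the area scaling factor).

Substituting x = 3u + 2v, y = -2u + v into the integrand,

    21x + 21y → 21u + 63v,

so the integral becomes

    ∬_R (21u + 63v) · |J| du dv = ∫_0^2 ∫_0^1 (147u + 441v) dv du.

Inner (v): 147u + 441/2.
Outer (u): 735.

Therefore ∬_D (21x + 21y) dx dy = 735.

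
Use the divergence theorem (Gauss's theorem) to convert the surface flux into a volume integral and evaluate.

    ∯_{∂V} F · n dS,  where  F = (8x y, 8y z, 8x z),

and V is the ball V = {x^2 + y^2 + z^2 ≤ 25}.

By the divergence theorem,

    ∯_{∂V} F · n dS = ∭_V (∇ · F) dV.

Compute the divergence:
    ∇ · F = ∂F_x/∂x + ∂F_y/∂y + ∂F_z/∂z = 8y + 8z + 8x = 8x + 8y + 8z.

In spherical coordinates, x = ρ sin(φ) cos(θ), y = ρ sin(φ) sin(θ), z = ρ cos(φ), dV = ρ^2 sin(φ) dρ dφ dθ, with 0 ≤ ρ ≤ 5, 0 ≤ φ ≤ π, 0 ≤ θ ≤ 2π.

The integrand, after substitution and multiplying by the volume element, becomes (8ρ (sqrt(2)sin(φ)sin(θ + π/4) + cos(φ))) · ρ^2 sin(φ), so

    ∭_V (∇·F) dV = ∫_0^{2π} ∫_0^{π} ∫_0^{5} (8ρ (sqrt(2)sin(φ)sin(θ + π/4) + cos(φ))) · ρ^2 sin(φ) dρ dφ dθ.

Inner (ρ from 0 to 5): 1250(sqrt(2)sin(φ)sin(θ + π/4) + cos(φ))sin(φ).
Middle (φ from 0 to π): 625sqrt(2)π sin(θ + π/4).
Outer (θ from 0 to 2π): 0.

Therefore ∯_{∂V} F · n dS = 0.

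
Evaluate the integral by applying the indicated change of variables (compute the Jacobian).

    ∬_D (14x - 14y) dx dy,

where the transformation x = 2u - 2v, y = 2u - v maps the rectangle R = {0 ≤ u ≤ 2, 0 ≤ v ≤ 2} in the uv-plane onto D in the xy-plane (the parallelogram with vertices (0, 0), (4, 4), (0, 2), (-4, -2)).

Compute the Jacobian determinant of (x, y) with respect to (u, v):

    ∂(x,y)/∂(u,v) = | 2  -2 | = (2)(-1) - (-2)(2) = 2.
                   | 2  -1 |

Its absolute value is |J| = 2 (the area scaling factor).

Substituting x = 2u - 2v, y = 2u - v into the integrand,

    14x - 14y → -14v,

so the integral becomes

    ∬_R (-14v) · |J| du dv = ∫_0^2 ∫_0^2 (-28v) dv du.

Inner (v): -56.
Outer (u): -112.

Therefore ∬_D (14x - 14y) dx dy = -112.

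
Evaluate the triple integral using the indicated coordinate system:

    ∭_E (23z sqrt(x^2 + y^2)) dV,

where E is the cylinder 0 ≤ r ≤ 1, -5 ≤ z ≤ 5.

In cylindrical coordinates, x = r cos(θ), y = r sin(θ), z = z, and dV = r dr dθ dz.

The integrand becomes 23r z, so

    ∭_E (23z sqrt(x^2 + y^2)) dV = ∫_{0}^{2π} ∫_{0}^{1} ∫_{-5}^{5} (23r z) · r dz dr dθ.

Inner (z): 0.
Middle (r from 0 to 1): 0.
Outer (θ): 0.

Therefore the triple integral equals 0.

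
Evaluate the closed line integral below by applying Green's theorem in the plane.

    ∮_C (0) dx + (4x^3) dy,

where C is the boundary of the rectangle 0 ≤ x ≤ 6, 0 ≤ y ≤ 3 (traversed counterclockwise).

Green's theorem converts the closed line integral into a double integral over the enclosed region D:

    ∮_C P dx + Q dy = ∬_D (∂Q/∂x - ∂P/∂y) dA.

Here P = 0, Q = 4x^3, so

    ∂Q/∂x = 12x^2,    ∂P/∂y = 0,
    ∂Q/∂x - ∂P/∂y = 12x^2.

D is the region 0 ≤ x ≤ 6, 0 ≤ y ≤ 3. Evaluating the double integral:

    ∬_D (12x^2) dA = ∫_0^{6} ∫_0^{3} (12x^2) dy dx.

Inner (y from 0 to 3): 36x^2.
Outer (x from 0 to 6): 2592.

Therefore ∮_C P dx + Q dy = 2592.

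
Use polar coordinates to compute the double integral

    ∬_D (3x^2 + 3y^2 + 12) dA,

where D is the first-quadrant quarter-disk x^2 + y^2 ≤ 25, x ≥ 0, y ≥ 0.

The region D is 0 ≤ r ≤ 5, 0 ≤ θ ≤ π/2 in polar coordinates, where x = r cos(θ), y = r sin(θ), and dA = r dr dθ.

Under the substitution, the integrand becomes 3r^2 + 12, so

    ∬_D (3x^2 + 3y^2 + 12) dA = ∫_{0}^{π/2} ∫_{0}^{5} (3r^2 + 12) · r dr dθ.

Inner integral (in r): ∫_{0}^{5} (3r^2 + 12) · r dr = 2475/4.

Outer integral (in θ): ∫_{0}^{π/2} (2475/4) dθ = 2475π/8.

Therefore ∬_D (3x^2 + 3y^2 + 12) dA = 2475π/8.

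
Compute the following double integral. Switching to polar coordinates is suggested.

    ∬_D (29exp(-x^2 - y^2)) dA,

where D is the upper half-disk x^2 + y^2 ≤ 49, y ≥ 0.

The region D is 0 ≤ r ≤ 7, 0 ≤ θ ≤ π in polar coordinates, where x = r cos(θ), y = r sin(θ), and dA = r dr dθ.

Under the substitution, the integrand becomes 29exp(-r^2), so

    ∬_D (29exp(-x^2 - y^2)) dA = ∫_{0}^{π} ∫_{0}^{7} (29exp(-r^2)) · r dr dθ.

Inner integral (in r): ∫_{0}^{7} (29exp(-r^2)) · r dr = 29/2 - 29exp(-49)/2.

Outer integral (in θ): ∫_{0}^{π} (29/2 - 29exp(-49)/2) dθ = -29π (1 - exp(49))exp(-49)/2.

Therefore ∬_D (29exp(-x^2 - y^2)) dA = -29π (1 - exp(49))exp(-49)/2.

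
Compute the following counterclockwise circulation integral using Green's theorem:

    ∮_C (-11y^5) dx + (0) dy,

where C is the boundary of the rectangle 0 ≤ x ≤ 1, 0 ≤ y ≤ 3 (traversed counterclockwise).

Green's theorem converts the closed line integral into a double integral over the enclosed region D:

    ∮_C P dx + Q dy = ∬_D (∂Q/∂x - ∂P/∂y) dA.

Here P = -11y^5, Q = 0, so

    ∂Q/∂x = 0,    ∂P/∂y = -55y^4,
    ∂Q/∂x - ∂P/∂y = 55y^4.

D is the region 0 ≤ x ≤ 1, 0 ≤ y ≤ 3. Evaluating the double integral:

    ∬_D (55y^4) dA = ∫_0^{1} ∫_0^{3} (55y^4) dy dx.

Inner (y from 0 to 3): 2673.
Outer (x from 0 to 1): 2673.

Therefore ∮_C P dx + Q dy = 2673.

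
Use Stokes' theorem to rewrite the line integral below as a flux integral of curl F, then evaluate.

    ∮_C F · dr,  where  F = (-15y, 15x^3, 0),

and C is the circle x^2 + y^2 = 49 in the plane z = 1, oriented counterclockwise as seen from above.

Let S be the flat disk x^2 + y^2 ≤ 49 in the plane z = 1, with upward unit normal n̂ = ẑ. By Stokes' theorem,

    ∮_C F · dr = ∬_S (∇ × F) · n̂ dS = ∬_D (curl F)_z dA,

where D is the disk x^2 + y^2 ≤ 49.

Compute the curl of F = (-15y, 15x^3, 0):
    (∇ × F)_x = ∂F_z/∂y - ∂F_y/∂z = 0,
    (∇ × F)_y = ∂F_x/∂z - ∂F_z/∂x = 0,
    (∇ × F)_z = ∂F_y/∂x - ∂F_x/∂y = 45x^2 + 15.

On z = 1, (curl F)_z = 45x^2 + 15.

Convert to polar (x = r cos θ, y = r sin θ, dA = r dr dθ); the integrand becomes 45r^2cos(θ)^2 + 15, so

    ∬_D (curl F)_z dA = ∫_0^{2π} ∫_0^{7} (45r^2cos(θ)^2 + 15) · r dr dθ.

Inner (r from 0 to 7): 108045cos(θ)^2/4 + 735/2.
Outer (θ from 0 to 2π): 110985π/4.

Therefore ∮_C F · dr = 110985π/4.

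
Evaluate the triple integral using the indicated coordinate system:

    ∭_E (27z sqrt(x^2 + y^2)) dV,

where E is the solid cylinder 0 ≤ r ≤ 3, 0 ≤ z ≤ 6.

In cylindrical coordinates, x = r cos(θ), y = r sin(θ), z = z, and dV = r dr dθ dz.

The integrand becomes 27r z, so

    ∭_E (27z sqrt(x^2 + y^2)) dV = ∫_{0}^{2π} ∫_{0}^{3} ∫_{0}^{6} (27r z) · r dz dr dθ.

Inner (z): 486r^2.
Middle (r from 0 to 3): 4374.
Outer (θ): 8748π.

Therefore the triple integral equals 8748π.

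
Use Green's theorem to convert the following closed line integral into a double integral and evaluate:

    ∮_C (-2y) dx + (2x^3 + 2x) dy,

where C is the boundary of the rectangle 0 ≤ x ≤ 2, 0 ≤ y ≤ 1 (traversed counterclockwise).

Green's theorem converts the closed line integral into a double integral over the enclosed region D:

    ∮_C P dx + Q dy = ∬_D (∂Q/∂x - ∂P/∂y) dA.

Here P = -2y, Q = 2x^3 + 2x, so

    ∂Q/∂x = 6x^2 + 2,    ∂P/∂y = -2,
    ∂Q/∂x - ∂P/∂y = 6x^2 + 4.

D is the region 0 ≤ x ≤ 2, 0 ≤ y ≤ 1. Evaluating the double integral:

    ∬_D (6x^2 + 4) dA = ∫_0^{2} ∫_0^{1} (6x^2 + 4) dy dx.

Inner (y from 0 to 1): 6x^2 + 4.
Outer (x from 0 to 2): 24.

Therefore ∮_C P dx + Q dy = 24.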